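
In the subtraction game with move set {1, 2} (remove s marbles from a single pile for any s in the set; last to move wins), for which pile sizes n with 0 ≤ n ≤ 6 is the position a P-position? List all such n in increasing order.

0, 3, 6

Grundy values for subtraction set {1, 2}:
k:     0  1  2  3  4  5  6
g(k):  0  1  2  0  1  2  0
The P-positions (g = 0) in 0..6 are 0, 3, 6.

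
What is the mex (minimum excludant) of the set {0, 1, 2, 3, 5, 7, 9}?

4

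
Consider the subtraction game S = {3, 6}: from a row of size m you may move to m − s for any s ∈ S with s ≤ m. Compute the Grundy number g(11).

Grundy values for subtraction set {3, 6}:
k:     0  1  2  3  4  5  6  7  8  9 10 11
g(k):  0  0  0  1  1  1  2  2  2  0  0  0
So g(11) = 0.

0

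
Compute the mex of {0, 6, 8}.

1

0 is in the set but 1 is not, so the mex is 1.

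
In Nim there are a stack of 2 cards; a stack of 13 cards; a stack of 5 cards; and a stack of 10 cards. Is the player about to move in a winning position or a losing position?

Compute the nim-sum pairwise:
2 ^ 13 = 15
15 ^ 5 = 10
10 ^ 10 = 0
The nim-sum is 0, so this is a P-position: the player to move is in a losing position under optimal play.

Losing position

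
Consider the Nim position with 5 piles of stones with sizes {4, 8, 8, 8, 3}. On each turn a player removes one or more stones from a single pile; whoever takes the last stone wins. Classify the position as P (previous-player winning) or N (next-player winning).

N-position

Nim-sum: 4 XOR 8 XOR 8 XOR 8 XOR 3 = 15.
The nim-sum is 15 ≠ 0, so this is an N-position: the player to move can win.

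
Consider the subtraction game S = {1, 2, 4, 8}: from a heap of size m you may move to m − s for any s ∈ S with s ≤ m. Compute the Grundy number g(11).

2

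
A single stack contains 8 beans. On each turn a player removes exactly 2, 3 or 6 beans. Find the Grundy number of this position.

Build the Grundy sequence with g(k) = mex{g(k−s) : s ∈ {2, 3, 6}, s ≤ k}:
g(0) = mex{} = 0
g(1) = mex{} = 0
g(2) = mex{0} = 1
g(3) = mex{0} = 1
g(4) = mex{0,1} = 2
g(5) = mex{1} = 0
g(6) = mex{0,1,2} = 3
g(7) = mex{0,2} = 1
g(8) = mex{0,1,3} = 2
So g(8) = 2.

2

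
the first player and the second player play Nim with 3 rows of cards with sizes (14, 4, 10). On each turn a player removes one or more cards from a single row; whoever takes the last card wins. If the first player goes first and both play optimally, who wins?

In binary:
  1110  (14)
  0100  (4)
  1010  (10)
  ----
  0000  (0)
The nim-sum is 0, so this is a P-position: the player to move is in a losing position under optimal play; the first player is about to move from it and so loses — the second player wins.

the second player wins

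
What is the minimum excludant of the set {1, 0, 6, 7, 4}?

2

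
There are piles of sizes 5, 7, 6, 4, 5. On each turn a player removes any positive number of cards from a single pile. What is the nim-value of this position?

Write each in binary and XOR column by column:
  101  (5)
  111  (7)
  110  (6)
  100  (4)
  101  (5)
  ---
  101  (5)

5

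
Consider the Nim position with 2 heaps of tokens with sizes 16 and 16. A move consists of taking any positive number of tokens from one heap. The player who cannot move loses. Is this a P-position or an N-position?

In binary:
  10000  (16)
  10000  (16)
  -----
  00000  (0)
The nim-sum is 0, so this is a P-position: the player to move is in a losing position under optimal play.

P-position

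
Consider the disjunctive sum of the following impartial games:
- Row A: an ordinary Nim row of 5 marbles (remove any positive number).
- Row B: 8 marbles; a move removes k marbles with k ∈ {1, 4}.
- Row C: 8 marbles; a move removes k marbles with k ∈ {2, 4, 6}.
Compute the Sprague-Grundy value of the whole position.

4

Row A is a plain Nim row of size 5, so its Grundy value is 5.
Build the Grundy sequence for row B with g(k) = mex{g(k−s) : s ∈ {1, 4}, s ≤ k}:
g(0) = mex{} = 0
g(1) = mex{0} = 1
g(2) = mex{1} = 0
g(3) = mex{0} = 1
g(4) = mex{0,1} = 2
g(5) = mex{1,2} = 0
g(6) = mex{0} = 1
g(7) = mex{1} = 0
g(8) = mex{0,2} = 1
So g(8) = 1.
Grundy values for row C (subtraction set {2, 4, 6}):
g(0) = mex{} = 0
g(1) = mex{} = 0
g(2) = mex{0} = 1
g(3) = mex{0} = 1
g(4) = mex{0,1} = 2
g(5) = mex{0,1} = 2
g(6) = mex{0,1,2} = 3
g(7) = mex{0,1,2} = 3
g(8) = mex{1,2,3} = 0
So g(8) = 0.
By the Sprague-Grundy theorem, the Grundy value of a sum of independent games is the XOR of the component values.
Combined value = 5 ⊕ 1 ⊕ 0 = 4.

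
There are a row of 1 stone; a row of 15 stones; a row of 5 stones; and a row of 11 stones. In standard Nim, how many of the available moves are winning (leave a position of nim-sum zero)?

0

Nim-sum: 1 ⊕ 15 ⊕ 5 ⊕ 11 = 0.
The nim-sum is already 0, so every move leaves a nonzero nim-sum — there are no winning moves.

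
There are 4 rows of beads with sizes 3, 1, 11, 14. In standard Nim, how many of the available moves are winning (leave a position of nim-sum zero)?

1

Compute the nim-sum pairwise:
3 ^ 1 = 2
2 ^ 11 = 9
9 ^ 14 = 7
The overall nim-sum is X = 7. A row of size p has a winning move iff p XOR X < p (reduce it to p XOR X).
  3: 3 XOR 7 = 4 ≥ 3 — no move.
  1: 1 XOR 7 = 6 ≥ 1 — no move.
  11: 11 XOR 7 = 12 ≥ 11 — no move.
  14: 14 XOR 7 = 9 < 14 — winning move (to 9).
That gives 1 winning move.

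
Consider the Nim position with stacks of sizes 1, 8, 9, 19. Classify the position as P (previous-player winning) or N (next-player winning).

N-position

Compute the nim-sum pairwise:
1 ^ 8 = 9
9 ^ 9 = 0
0 ^ 19 = 19
The nim-sum is 19 ≠ 0, so this is an N-position: the player to move can win.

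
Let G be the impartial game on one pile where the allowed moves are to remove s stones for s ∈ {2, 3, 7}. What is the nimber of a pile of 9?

2

Compute g(0), g(1), … for moves {2, 3, 7}:
g(0) = mex{} = 0
g(1) = mex{} = 0
g(2) = mex{0} = 1
g(3) = mex{0} = 1
g(4) = mex{0,1} = 2
g(5) = mex{1} = 0
g(6) = mex{1,2} = 0
g(7) = mex{0,2} = 1
g(8) = mex{0} = 1
g(9) = mex{0,1} = 2
So g(9) = 2.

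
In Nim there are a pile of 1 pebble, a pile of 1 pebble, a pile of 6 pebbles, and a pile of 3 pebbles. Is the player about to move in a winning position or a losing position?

Winning position

In binary:
  001  (1)
  001  (1)
  110  (6)
  011  (3)
  ---
  101  (5)
The nim-sum is 5 ≠ 0, so this is an N-position: the player to move can win.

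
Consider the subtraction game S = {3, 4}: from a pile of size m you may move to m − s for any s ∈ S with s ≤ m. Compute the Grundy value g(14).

0

Build the Grundy sequence with g(k) = mex{g(k−s) : s ∈ {3, 4}, s ≤ k}:
k:     0  1  2  3  4  5  6  7  8  9 10 11 12 13 14
g(k):  0  0  0  1  1  1  2  0  0  0  1  1  1  2  0
So g(14) = 0.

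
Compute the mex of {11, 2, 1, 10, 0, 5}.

The values 0, 1, 2 are all present; 3 is the first non-negative integer missing from the set.

3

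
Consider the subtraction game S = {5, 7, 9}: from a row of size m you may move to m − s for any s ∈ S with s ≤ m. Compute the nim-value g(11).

2

Grundy values for subtraction set {5, 7, 9}:
g(0) = mex{} = 0
g(1) = mex{} = 0
g(2) = mex{} = 0
g(3) = mex{} = 0
g(4) = mex{} = 0
g(5) = mex{0} = 1
g(6) = mex{0} = 1
g(7) = mex{0} = 1
g(8) = mex{0} = 1
g(9) = mex{0} = 1
g(10) = mex{0,1} = 2
g(11) = mex{0,1} = 2
So g(11) = 2.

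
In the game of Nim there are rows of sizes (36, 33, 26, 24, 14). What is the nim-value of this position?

9

In binary:
  100100  (36)
  100001  (33)
  011010  (26)
  011000  (24)
  001110  (14)
  ------
  001001  (9)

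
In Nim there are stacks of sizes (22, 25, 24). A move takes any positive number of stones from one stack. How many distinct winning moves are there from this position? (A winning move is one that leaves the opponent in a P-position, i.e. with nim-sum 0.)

3

Nim-sum: 22 ⊕ 25 ⊕ 24 = 23.
The overall nim-sum is X = 23. A stack of size p has a winning move iff p XOR X < p (reduce it to p XOR X).
  22: 22 XOR 23 = 1 < 22 — winning move (to 1).
  25: 25 XOR 23 = 14 < 25 — winning move (to 14).
  24: 24 XOR 23 = 15 < 24 — winning move (to 15).
That gives 3 winning moves.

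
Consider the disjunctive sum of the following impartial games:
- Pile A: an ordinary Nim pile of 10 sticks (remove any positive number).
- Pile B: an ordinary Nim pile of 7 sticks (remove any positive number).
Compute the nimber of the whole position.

Pile A is a plain Nim pile of size 10, so its Grundy value is 10.
Pile B is a plain Nim pile of size 7, so its Grundy value is 7.
By the Sprague-Grundy theorem, the Grundy value of a sum of independent games is the XOR of the component values.
Combined value = 10 XOR 7 = 13.

13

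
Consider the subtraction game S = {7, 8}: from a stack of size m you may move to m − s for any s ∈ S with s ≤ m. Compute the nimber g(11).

1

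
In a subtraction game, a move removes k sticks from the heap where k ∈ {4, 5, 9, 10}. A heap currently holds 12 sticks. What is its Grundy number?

3

Compute g(0), g(1), … for moves {4, 5, 9, 10}:
g(0) = mex{} = 0
g(1) = mex{} = 0
g(2) = mex{} = 0
g(3) = mex{} = 0
g(4) = mex{0} = 1
g(5) = mex{0} = 1
g(6) = mex{0} = 1
g(7) = mex{0} = 1
g(8) = mex{0,1} = 2
g(9) = mex{0,1} = 2
g(10) = mex{0,1} = 2
g(11) = mex{0,1} = 2
g(12) = mex{0,1,2} = 3
So g(12) = 3.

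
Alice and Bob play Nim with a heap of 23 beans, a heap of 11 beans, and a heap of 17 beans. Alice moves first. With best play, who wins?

Compute the nim-sum pairwise:
23 ^ 11 = 28
28 ^ 17 = 13
The nim-sum is 13 ≠ 0, so this is an N-position: the player to move can win; Alice has a winning move.

Alice wins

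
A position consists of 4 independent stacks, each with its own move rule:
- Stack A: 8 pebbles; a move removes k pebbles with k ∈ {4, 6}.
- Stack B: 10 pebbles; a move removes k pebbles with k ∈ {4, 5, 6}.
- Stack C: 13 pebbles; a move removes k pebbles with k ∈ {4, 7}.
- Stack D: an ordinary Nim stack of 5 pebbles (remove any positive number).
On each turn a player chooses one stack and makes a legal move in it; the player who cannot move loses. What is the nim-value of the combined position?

7

Build the Grundy sequence for stack A with g(k) = mex{g(k−s) : s ∈ {4, 6}, s ≤ k}:
k:     0  1  2  3  4  5  6  7  8
g(k):  0  0  0  0  1  1  1  1  2
So g(8) = 2.
Build the Grundy sequence for stack B with g(k) = mex{g(k−s) : s ∈ {4, 5, 6}, s ≤ k}:
g(0) = mex{} = 0
g(1) = mex{} = 0
g(2) = mex{} = 0
g(3) = mex{} = 0
g(4) = mex{0} = 1
g(5) = mex{0} = 1
g(6) = mex{0} = 1
g(7) = mex{0} = 1
g(8) = mex{0,1} = 2
g(9) = mex{0,1} = 2
g(10) = mex{1} = 0
So g(10) = 0.
Grundy values for stack C (subtraction set {4, 7}):
k:     0  1  2  3  4  5  6  7  8  9 10 11 12 13
g(k):  0  0  0  0  1  1  1  1  2  2  2  0  0  0
So g(13) = 0.
Stack D is a plain Nim stack of size 5, so its Grundy value is 5.
By the Sprague-Grundy theorem, the Grundy value of a sum of independent games is the XOR of the component values.
Combined value = 2 XOR 0 XOR 0 XOR 5 = 7.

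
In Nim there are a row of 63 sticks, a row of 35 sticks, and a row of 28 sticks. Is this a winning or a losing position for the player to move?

Losing position

Nim-sum: 63 ^ 35 ^ 28 = 0.
The nim-sum is 0, so this is a P-position: the player to move is in a losing position under optimal play.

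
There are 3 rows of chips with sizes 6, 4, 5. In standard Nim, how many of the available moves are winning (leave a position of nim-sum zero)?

Compute the nim-sum pairwise:
6 ^ 4 = 2
2 ^ 5 = 7
The overall nim-sum is X = 7. A row of size p has a winning move iff p XOR X < p (reduce it to p XOR X).
  6: 6 XOR 7 = 1 < 6 — winning move (to 1).
  4: 4 XOR 7 = 3 < 4 — winning move (to 3).
  5: 5 XOR 7 = 2 < 5 — winning move (to 2).
That gives 3 winning moves.

3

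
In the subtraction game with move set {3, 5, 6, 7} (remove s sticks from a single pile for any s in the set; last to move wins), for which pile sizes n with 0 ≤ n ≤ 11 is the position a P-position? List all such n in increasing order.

0, 1, 2, 10, 11

Grundy values for subtraction set {3, 5, 6, 7}:
g(0) = mex{} = 0
g(1) = mex{} = 0
g(2) = mex{} = 0
g(3) = mex{0} = 1
g(4) = mex{0} = 1
g(5) = mex{0} = 1
g(6) = mex{0,1} = 2
g(7) = mex{0,1} = 2
g(8) = mex{0,1} = 2
g(9) = mex{0,1,2} = 3
g(10) = mex{1,2} = 0
g(11) = mex{1,2} = 0
The P-positions (g = 0) in 0..11 are 0, 1, 2, 10, 11.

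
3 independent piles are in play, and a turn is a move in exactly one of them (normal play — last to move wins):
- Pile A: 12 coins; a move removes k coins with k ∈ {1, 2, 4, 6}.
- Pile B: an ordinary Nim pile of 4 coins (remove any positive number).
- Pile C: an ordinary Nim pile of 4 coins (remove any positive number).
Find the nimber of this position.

1

Build the Grundy sequence for pile A with g(k) = mex{g(k−s) : s ∈ {1, 2, 4, 6}, s ≤ k}:
g(0) = mex{} = 0
g(1) = mex{0} = 1
g(2) = mex{0,1} = 2
g(3) = mex{1,2} = 0
g(4) = mex{0,2} = 1
g(5) = mex{0,1} = 2
g(6) = mex{0,1,2} = 3
g(7) = mex{0,1,2,3} = 4
g(8) = mex{1,2,3,4} = 0
g(9) = mex{0,2,4} = 1
g(10) = mex{0,1,3} = 2
g(11) = mex{1,2,4} = 0
g(12) = mex{0,2,3} = 1
So g(12) = 1.
Pile B is a plain Nim pile of size 4, so its Grundy value is 4.
Pile C is a plain Nim pile of size 4, so its Grundy value is 4.
By the Sprague-Grundy theorem, the Grundy value of a sum of independent games is the XOR of the component values.
Combined value = 1 ⊕ 4 ⊕ 4 = 1.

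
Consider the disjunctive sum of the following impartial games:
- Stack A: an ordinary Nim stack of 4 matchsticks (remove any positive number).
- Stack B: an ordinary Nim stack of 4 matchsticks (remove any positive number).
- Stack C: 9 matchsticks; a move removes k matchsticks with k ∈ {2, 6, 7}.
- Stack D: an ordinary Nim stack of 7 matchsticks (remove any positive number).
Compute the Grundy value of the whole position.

7

Stack A is a plain Nim stack of size 4, so its Grundy value is 4.
Stack B is a plain Nim stack of size 4, so its Grundy value is 4.
Build the Grundy sequence for stack C with g(k) = mex{g(k−s) : s ∈ {2, 6, 7}, s ≤ k}:
k:     0  1  2  3  4  5  6  7  8  9
g(k):  0  0  1  1  0  0  1  1  2  0
So g(9) = 0.
Stack D is a plain Nim stack of size 7, so its Grundy value is 7.
By the Sprague-Grundy theorem, the Grundy value of a sum of independent games is the XOR of the component values.
Combined value = 4 ⊕ 4 ⊕ 0 ⊕ 7 = 7.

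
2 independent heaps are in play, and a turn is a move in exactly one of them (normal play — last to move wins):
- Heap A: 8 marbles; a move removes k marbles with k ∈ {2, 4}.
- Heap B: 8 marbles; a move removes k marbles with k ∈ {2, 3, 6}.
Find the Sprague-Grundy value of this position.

3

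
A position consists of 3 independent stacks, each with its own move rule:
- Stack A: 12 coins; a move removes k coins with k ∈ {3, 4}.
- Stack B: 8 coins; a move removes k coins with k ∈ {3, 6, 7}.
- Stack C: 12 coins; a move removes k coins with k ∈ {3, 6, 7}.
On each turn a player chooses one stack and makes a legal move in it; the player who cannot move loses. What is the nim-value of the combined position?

3

For stack A, compute g(0), g(1), … with moves {3, 4}:
g(0) = mex{} = 0
g(1) = mex{} = 0
g(2) = mex{} = 0
g(3) = mex{0} = 1
g(4) = mex{0} = 1
g(5) = mex{0} = 1
g(6) = mex{0,1} = 2
g(7) = mex{1} = 0
g(8) = mex{1} = 0
g(9) = mex{1,2} = 0
g(10) = mex{0,2} = 1
g(11) = mex{0} = 1
g(12) = mex{0} = 1
So g(12) = 1.
Build the Grundy sequence for stack B with g(k) = mex{g(k−s) : s ∈ {3, 6, 7}, s ≤ k}:
k:     0  1  2  3  4  5  6  7  8
g(k):  0  0  0  1  1  1  2  2  2
So g(8) = 2.
For stack C, compute g(0), g(1), … with moves {3, 6, 7}:
g(0) = mex{} = 0
g(1) = mex{} = 0
g(2) = mex{} = 0
g(3) = mex{0} = 1
g(4) = mex{0} = 1
g(5) = mex{0} = 1
g(6) = mex{0,1} = 2
g(7) = mex{0,1} = 2
g(8) = mex{0,1} = 2
g(9) = mex{0,1,2} = 3
g(10) = mex{1,2} = 0
g(11) = mex{1,2} = 0
g(12) = mex{1,2,3} = 0
So g(12) = 0.
By the Sprague-Grundy theorem, the Grundy value of a sum of independent games is the XOR of the component values.
Combined value = 1 XOR 2 XOR 0 = 3.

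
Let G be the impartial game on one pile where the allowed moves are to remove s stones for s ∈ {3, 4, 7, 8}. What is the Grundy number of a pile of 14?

1

Build the Grundy sequence with g(k) = mex{g(k−s) : s ∈ {3, 4, 7, 8}, s ≤ k}:
g(0) = mex{} = 0
g(1) = mex{} = 0
g(2) = mex{} = 0
g(3) = mex{0} = 1
g(4) = mex{0} = 1
g(5) = mex{0} = 1
g(6) = mex{0,1} = 2
g(7) = mex{0,1} = 2
g(8) = mex{0,1} = 2
g(9) = mex{0,1,2} = 3
g(10) = mex{0,1,2} = 3
g(11) = mex{1,2} = 0
g(12) = mex{1,2,3} = 0
g(13) = mex{1,2,3} = 0
g(14) = mex{0,2,3} = 1
So g(14) = 1.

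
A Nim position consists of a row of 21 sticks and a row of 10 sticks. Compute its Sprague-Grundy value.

31

Compute the nim-sum pairwise:
21 XOR 10 = 31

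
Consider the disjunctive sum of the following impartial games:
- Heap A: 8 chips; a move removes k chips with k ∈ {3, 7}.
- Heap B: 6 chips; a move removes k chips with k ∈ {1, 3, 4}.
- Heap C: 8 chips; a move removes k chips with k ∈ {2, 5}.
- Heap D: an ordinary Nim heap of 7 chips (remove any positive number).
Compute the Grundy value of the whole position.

7

Grundy values for heap A (subtraction set {3, 7}):
k:     0  1  2  3  4  5  6  7  8
g(k):  0  0  0  1  1  1  0  2  2
So g(8) = 2.
Build the Grundy sequence for heap B with g(k) = mex{g(k−s) : s ∈ {1, 3, 4}, s ≤ k}:
g(0) = mex{} = 0
g(1) = mex{0} = 1
g(2) = mex{1} = 0
g(3) = mex{0} = 1
g(4) = mex{0,1} = 2
g(5) = mex{0,1,2} = 3
g(6) = mex{0,1,3} = 2
So g(6) = 2.
Build the Grundy sequence for heap C with g(k) = mex{g(k−s) : s ∈ {2, 5}, s ≤ k}:
g(0) = mex{} = 0
g(1) = mex{} = 0
g(2) = mex{0} = 1
g(3) = mex{0} = 1
g(4) = mex{1} = 0
g(5) = mex{0,1} = 2
g(6) = mex{0} = 1
g(7) = mex{1,2} = 0
g(8) = mex{1} = 0
So g(8) = 0.
Heap D is a plain Nim heap of size 7, so its Grundy value is 7.
By the Sprague-Grundy theorem, the Grundy value of a sum of independent games is the XOR of the component values.
Combined value = 2 XOR 2 XOR 0 XOR 7 = 7.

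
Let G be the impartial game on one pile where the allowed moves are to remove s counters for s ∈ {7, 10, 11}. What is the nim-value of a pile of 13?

Grundy values for subtraction set {7, 10, 11}:
g(0) = mex{} = 0
g(1) = mex{} = 0
g(2) = mex{} = 0
g(3) = mex{} = 0
g(4) = mex{} = 0
g(5) = mex{} = 0
g(6) = mex{} = 0
g(7) = mex{0} = 1
g(8) = mex{0} = 1
g(9) = mex{0} = 1
g(10) = mex{0} = 1
g(11) = mex{0} = 1
g(12) = mex{0} = 1
g(13) = mex{0} = 1
So g(13) = 1.

1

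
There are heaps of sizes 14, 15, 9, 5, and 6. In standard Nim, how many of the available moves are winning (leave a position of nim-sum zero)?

3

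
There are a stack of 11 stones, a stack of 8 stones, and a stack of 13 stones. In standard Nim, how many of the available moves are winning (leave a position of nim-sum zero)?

3

Nim-sum: 11 ^ 8 ^ 13 = 14.
The overall nim-sum is X = 14. A stack of size p has a winning move iff p XOR X < p (reduce it to p XOR X).
  11: 11 XOR 14 = 5 < 11 — winning move (to 5).
  8: 8 XOR 14 = 6 < 8 — winning move (to 6).
  13: 13 XOR 14 = 3 < 13 — winning move (to 3).
That gives 3 winning moves.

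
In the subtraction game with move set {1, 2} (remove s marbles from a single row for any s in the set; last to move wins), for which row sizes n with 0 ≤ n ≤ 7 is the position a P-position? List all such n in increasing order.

Grundy values for subtraction set {1, 2}:
k:     0  1  2  3  4  5  6  7
g(k):  0  1  2  0  1  2  0  1
The P-positions (g = 0) in 0..7 are 0, 3, 6.

0, 3, 6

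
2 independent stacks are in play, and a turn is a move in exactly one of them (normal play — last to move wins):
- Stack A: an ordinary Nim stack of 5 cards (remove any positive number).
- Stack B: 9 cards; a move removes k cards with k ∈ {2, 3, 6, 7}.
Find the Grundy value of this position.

5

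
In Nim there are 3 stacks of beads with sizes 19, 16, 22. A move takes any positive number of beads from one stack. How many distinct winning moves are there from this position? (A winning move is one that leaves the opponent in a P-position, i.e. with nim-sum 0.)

Nim-sum: 19 ⊕ 16 ⊕ 22 = 21.
The overall nim-sum is X = 21. A stack of size p has a winning move iff p XOR X < p (reduce it to p XOR X).
  19: 19 XOR 21 = 6 < 19 — winning move (to 6).
  16: 16 XOR 21 = 5 < 16 — winning move (to 5).
  22: 22 XOR 21 = 3 < 22 — winning move (to 3).
That gives 3 winning moves.

3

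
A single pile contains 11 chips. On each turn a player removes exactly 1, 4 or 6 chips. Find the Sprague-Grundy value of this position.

1

Compute g(0), g(1), … for moves {1, 4, 6}:
k:     0  1  2  3  4  5  6  7  8  9 10 11
g(k):  0  1  0  1  2  0  1  0  1  2  0  1
So g(11) = 1.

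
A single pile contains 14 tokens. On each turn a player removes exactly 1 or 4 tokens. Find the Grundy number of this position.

Compute g(0), g(1), … for moves {1, 4}:
g(0) = mex{} = 0
g(1) = mex{0} = 1
g(2) = mex{1} = 0
g(3) = mex{0} = 1
g(4) = mex{0,1} = 2
g(5) = mex{1,2} = 0
g(6) = mex{0} = 1
g(7) = mex{1} = 0
g(8) = mex{0,2} = 1
g(9) = mex{0,1} = 2
g(10) = mex{1,2} = 0
g(11) = mex{0} = 1
g(12) = mex{1} = 0
g(13) = mex{0,2} = 1
g(14) = mex{0,1} = 2
So g(14) = 2.

2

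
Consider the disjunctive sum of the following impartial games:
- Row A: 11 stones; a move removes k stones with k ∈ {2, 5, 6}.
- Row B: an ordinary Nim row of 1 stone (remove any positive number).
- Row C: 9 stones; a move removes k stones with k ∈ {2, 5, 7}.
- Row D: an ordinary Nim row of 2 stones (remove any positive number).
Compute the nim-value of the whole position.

For row A, compute g(0), g(1), … with moves {2, 5, 6}:
k:     0  1  2  3  4  5  6  7  8  9 10 11
g(k):  0  0  1  1  0  2  1  3  0  2  1  0
So g(11) = 0.
Row B is a plain Nim row of size 1, so its Grundy value is 1.
For row C, compute g(0), g(1), … with moves {2, 5, 7}:
k:     0  1  2  3  4  5  6  7  8  9
g(k):  0  0  1  1  0  2  1  3  2  2
So g(9) = 2.
Row D is a plain Nim row of size 2, so its Grundy value is 2.
The value of a disjunctive sum is the nim-sum of the parts.
Combined value = 0 ⊕ 1 ⊕ 2 ⊕ 2 = 1.

1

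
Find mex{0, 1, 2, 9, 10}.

The values 0, 1, 2 are all present; 3 is the first non-negative integer missing from the set.

3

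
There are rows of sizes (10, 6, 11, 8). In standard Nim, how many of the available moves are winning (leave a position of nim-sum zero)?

3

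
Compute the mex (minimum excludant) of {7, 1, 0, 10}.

The values 0, 1 are all present; 2 is the first non-negative integer missing from the set.

2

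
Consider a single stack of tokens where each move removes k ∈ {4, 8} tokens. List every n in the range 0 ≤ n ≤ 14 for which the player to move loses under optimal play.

0, 1, 2, 3, 12, 13, 14

Grundy values for subtraction set {4, 8}:
k:     0  1  2  3  4  5  6  7  8  9 10 11 12 13 14
g(k):  0  0  0  0  1  1  1  1  2  2  2  2  0  0  0
The P-positions (g = 0) in 0..14 are 0, 1, 2, 3, 12, 13, 14.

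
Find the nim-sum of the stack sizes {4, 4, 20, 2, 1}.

Bitwise XOR of the heap sizes:
  00100  (4)
  00100  (4)
  10100  (20)
  00010  (2)
  00001  (1)
  -----
  10111  (23)

23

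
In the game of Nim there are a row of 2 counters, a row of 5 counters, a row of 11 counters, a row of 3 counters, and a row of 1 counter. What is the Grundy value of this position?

14

Bitwise XOR of the heap sizes:
  0010  (2)
  0101  (5)
  1011  (11)
  0011  (3)
  0001  (1)
  ----
  1110  (14)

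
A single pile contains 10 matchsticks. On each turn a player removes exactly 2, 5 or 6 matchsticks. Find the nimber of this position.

Grundy values for subtraction set {2, 5, 6}:
k:     0  1  2  3  4  5  6  7  8  9 10
g(k):  0  0  1  1  0  2  1  3  0  2  1
So g(10) = 1.

1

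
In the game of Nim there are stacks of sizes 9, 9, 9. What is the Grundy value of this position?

9

Nim-sum: 9 XOR 9 XOR 9 = 9.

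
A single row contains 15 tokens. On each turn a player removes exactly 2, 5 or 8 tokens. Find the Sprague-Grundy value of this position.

2

Grundy values for subtraction set {2, 5, 8}:
k:     0  1  2  3  4  5  6  7  8  9 10 11 12 13 14 15
g(k):  0  0  1  1  0  2  1  0  2  1  0  0  1  1  0  2
So g(15) = 2.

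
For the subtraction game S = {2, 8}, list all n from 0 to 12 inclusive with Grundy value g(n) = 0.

0, 1, 4, 5, 10, 11

Build the Grundy sequence with g(k) = mex{g(k−s) : s ∈ {2, 8}, s ≤ k}:
g(0) = mex{} = 0
g(1) = mex{} = 0
g(2) = mex{0} = 1
g(3) = mex{0} = 1
g(4) = mex{1} = 0
g(5) = mex{1} = 0
g(6) = mex{0} = 1
g(7) = mex{0} = 1
g(8) = mex{0,1} = 2
g(9) = mex{0,1} = 2
g(10) = mex{1,2} = 0
g(11) = mex{1,2} = 0
g(12) = mex{0} = 1
The P-positions (g = 0) in 0..12 are 0, 1, 4, 5, 10, 11.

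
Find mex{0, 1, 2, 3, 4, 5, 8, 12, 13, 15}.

6

The values 0, 1, 2, 3, 4, 5 are all present; 6 is the first non-negative integer missing from the set.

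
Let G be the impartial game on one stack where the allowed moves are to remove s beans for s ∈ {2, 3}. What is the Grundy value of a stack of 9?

Grundy values for subtraction set {2, 3}:
g(0) = mex{} = 0
g(1) = mex{} = 0
g(2) = mex{0} = 1
g(3) = mex{0} = 1
g(4) = mex{0,1} = 2
g(5) = mex{1} = 0
g(6) = mex{1,2} = 0
g(7) = mex{0,2} = 1
g(8) = mex{0} = 1
g(9) = mex{0,1} = 2
So g(9) = 2.

2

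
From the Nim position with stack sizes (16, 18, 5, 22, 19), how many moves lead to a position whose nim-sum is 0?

3

Compute the nim-sum pairwise:
16 ⊕ 18 = 2
2 ⊕ 5 = 7
7 ⊕ 22 = 17
17 ⊕ 19 = 2
The overall nim-sum is X = 2. A stack of size p has a winning move iff p XOR X < p (reduce it to p XOR X).
  16: 16 XOR 2 = 18 ≥ 16 — no move.
  18: 18 XOR 2 = 16 < 18 — winning move (to 16).
  5: 5 XOR 2 = 7 ≥ 5 — no move.
  22: 22 XOR 2 = 20 < 22 — winning move (to 20).
  19: 19 XOR 2 = 17 < 19 — winning move (to 17).
That gives 3 winning moves.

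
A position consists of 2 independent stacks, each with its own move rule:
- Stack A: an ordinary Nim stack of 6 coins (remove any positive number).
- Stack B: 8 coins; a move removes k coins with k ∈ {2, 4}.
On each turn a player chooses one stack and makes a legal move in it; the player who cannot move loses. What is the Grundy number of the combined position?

Stack A is a plain Nim stack of size 6, so its Grundy value is 6.
Build the Grundy sequence for stack B with g(k) = mex{g(k−s) : s ∈ {2, 4}, s ≤ k}:
k:     0  1  2  3  4  5  6  7  8
g(k):  0  0  1  1  2  2  0  0  1
So g(8) = 1.
By the Sprague-Grundy theorem, the Grundy value of a sum of independent games is the XOR of the component values.
Combined value = 6 ⊕ 1 = 7.

7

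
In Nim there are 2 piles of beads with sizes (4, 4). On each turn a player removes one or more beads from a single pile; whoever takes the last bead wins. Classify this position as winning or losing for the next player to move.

Losing position

Compute the nim-sum pairwise:
4 XOR 4 = 0
The nim-sum is 0, so this is a P-position: the player to move is in a losing position under optimal play.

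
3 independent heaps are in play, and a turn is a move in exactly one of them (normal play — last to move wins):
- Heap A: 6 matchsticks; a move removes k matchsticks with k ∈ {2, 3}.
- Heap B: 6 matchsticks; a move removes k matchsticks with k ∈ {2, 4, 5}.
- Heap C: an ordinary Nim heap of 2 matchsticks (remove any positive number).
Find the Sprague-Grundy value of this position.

Grundy values for heap A (subtraction set {2, 3}):
g(0) = mex{} = 0
g(1) = mex{} = 0
g(2) = mex{0} = 1
g(3) = mex{0} = 1
g(4) = mex{0,1} = 2
g(5) = mex{1} = 0
g(6) = mex{1,2} = 0
So g(6) = 0.
Build the Grundy sequence for heap B with g(k) = mex{g(k−s) : s ∈ {2, 4, 5}, s ≤ k}:
g(0) = mex{} = 0
g(1) = mex{} = 0
g(2) = mex{0} = 1
g(3) = mex{0} = 1
g(4) = mex{0,1} = 2
g(5) = mex{0,1} = 2
g(6) = mex{0,1,2} = 3
So g(6) = 3.
Heap C is a plain Nim heap of size 2, so its Grundy value is 2.
By the Sprague-Grundy theorem, the Grundy value of a sum of independent games is the XOR of the component values.
Combined value = 0 XOR 3 XOR 2 = 1.

1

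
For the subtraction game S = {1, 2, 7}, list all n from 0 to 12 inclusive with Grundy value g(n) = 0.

0, 3, 6, 9, 12

Grundy values for subtraction set {1, 2, 7}:
k:     0  1  2  3  4  5  6  7  8  9 10 11 12
g(k):  0  1  2  0  1  2  0  1  2  0  1  2  0
The P-positions (g = 0) in 0..12 are 0, 3, 6, 9, 12.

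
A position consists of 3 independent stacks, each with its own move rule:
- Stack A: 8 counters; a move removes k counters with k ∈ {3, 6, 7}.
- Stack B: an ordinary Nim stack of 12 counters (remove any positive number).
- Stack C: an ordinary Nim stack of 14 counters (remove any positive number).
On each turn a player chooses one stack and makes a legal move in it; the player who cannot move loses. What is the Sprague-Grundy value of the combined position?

Build the Grundy sequence for stack A with g(k) = mex{g(k−s) : s ∈ {3, 6, 7}, s ≤ k}:
g(0) = mex{} = 0
g(1) = mex{} = 0
g(2) = mex{} = 0
g(3) = mex{0} = 1
g(4) = mex{0} = 1
g(5) = mex{0} = 1
g(6) = mex{0,1} = 2
g(7) = mex{0,1} = 2
g(8) = mex{0,1} = 2
So g(8) = 2.
Stack B is a plain Nim stack of size 12, so its Grundy value is 12.
Stack C is a plain Nim stack of size 14, so its Grundy value is 14.
The value of a disjunctive sum is the nim-sum of the parts.
Combined value = 2 ⊕ 12 ⊕ 14 = 0.

0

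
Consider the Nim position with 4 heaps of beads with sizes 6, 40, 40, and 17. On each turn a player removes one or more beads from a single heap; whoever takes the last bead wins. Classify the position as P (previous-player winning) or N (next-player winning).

N-position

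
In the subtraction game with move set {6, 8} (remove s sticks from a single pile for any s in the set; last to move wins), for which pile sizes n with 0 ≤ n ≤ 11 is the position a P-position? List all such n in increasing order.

0, 1, 2, 3, 4, 5

Build the Grundy sequence with g(k) = mex{g(k−s) : s ∈ {6, 8}, s ≤ k}:
g(0) = mex{} = 0
g(1) = mex{} = 0
g(2) = mex{} = 0
g(3) = mex{} = 0
g(4) = mex{} = 0
g(5) = mex{} = 0
g(6) = mex{0} = 1
g(7) = mex{0} = 1
g(8) = mex{0} = 1
g(9) = mex{0} = 1
g(10) = mex{0} = 1
g(11) = mex{0} = 1
The P-positions (g = 0) in 0..11 are 0, 1, 2, 3, 4, 5.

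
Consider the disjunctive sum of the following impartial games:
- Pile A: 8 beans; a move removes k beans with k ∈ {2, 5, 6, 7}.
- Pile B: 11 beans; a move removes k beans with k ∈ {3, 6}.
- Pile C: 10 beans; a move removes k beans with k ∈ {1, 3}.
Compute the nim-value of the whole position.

2

Grundy values for pile A (subtraction set {2, 5, 6, 7}):
k:     0  1  2  3  4  5  6  7  8
g(k):  0  0  1  1  0  2  1  3  2
So g(8) = 2.
Build the Grundy sequence for pile B with g(k) = mex{g(k−s) : s ∈ {3, 6}, s ≤ k}:
k:     0  1  2  3  4  5  6  7  8  9 10 11
g(k):  0  0  0  1  1  1  2  2  2  0  0  0
So g(11) = 0.
Build the Grundy sequence for pile C with g(k) = mex{g(k−s) : s ∈ {1, 3}, s ≤ k}:
g(0) = mex{} = 0
g(1) = mex{0} = 1
g(2) = mex{1} = 0
g(3) = mex{0} = 1
g(4) = mex{1} = 0
g(5) = mex{0} = 1
g(6) = mex{1} = 0
g(7) = mex{0} = 1
g(8) = mex{1} = 0
g(9) = mex{0} = 1
g(10) = mex{1} = 0
So g(10) = 0.
By the Sprague-Grundy theorem, the Grundy value of a sum of independent games is the XOR of the component values.
Combined value = 2 XOR 0 XOR 0 = 2.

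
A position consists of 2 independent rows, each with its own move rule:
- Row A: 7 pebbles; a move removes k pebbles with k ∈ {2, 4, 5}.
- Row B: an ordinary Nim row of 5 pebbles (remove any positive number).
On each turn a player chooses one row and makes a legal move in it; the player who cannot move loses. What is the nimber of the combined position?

5

Build the Grundy sequence for row A with g(k) = mex{g(k−s) : s ∈ {2, 4, 5}, s ≤ k}:
k:     0  1  2  3  4  5  6  7
g(k):  0  0  1  1  2  2  3  0
So g(7) = 0.
Row B is a plain Nim row of size 5, so its Grundy value is 5.
By the Sprague-Grundy theorem, the Grundy value of a sum of independent games is the XOR of the component values.
Combined value = 0 XOR 5 = 5.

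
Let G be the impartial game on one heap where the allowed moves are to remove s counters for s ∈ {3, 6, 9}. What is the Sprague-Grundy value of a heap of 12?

0

Build the Grundy sequence with g(k) = mex{g(k−s) : s ∈ {3, 6, 9}, s ≤ k}:
g(0) = mex{} = 0
g(1) = mex{} = 0
g(2) = mex{} = 0
g(3) = mex{0} = 1
g(4) = mex{0} = 1
g(5) = mex{0} = 1
g(6) = mex{0,1} = 2
g(7) = mex{0,1} = 2
g(8) = mex{0,1} = 2
g(9) = mex{0,1,2} = 3
g(10) = mex{0,1,2} = 3
g(11) = mex{0,1,2} = 3
g(12) = mex{1,2,3} = 0
So g(12) = 0.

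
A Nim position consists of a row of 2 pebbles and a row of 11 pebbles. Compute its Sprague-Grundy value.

9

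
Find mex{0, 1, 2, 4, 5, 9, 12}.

The values 0, 1, 2 are all present; 3 is the first non-negative integer missing from the set.

3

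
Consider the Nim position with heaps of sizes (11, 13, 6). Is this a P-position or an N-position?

Nim-sum: 11 ⊕ 13 ⊕ 6 = 0.
The nim-sum is 0, so this is a P-position: the player to move is in a losing position under optimal play.

P-position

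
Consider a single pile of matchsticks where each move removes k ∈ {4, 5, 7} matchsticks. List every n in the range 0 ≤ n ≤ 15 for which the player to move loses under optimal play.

0, 1, 2, 3, 11, 12, 13, 14

Grundy values for subtraction set {4, 5, 7}:
k:     0  1  2  3  4  5  6  7  8  9 10 11 12 13 14 15
g(k):  0  0  0  0  1  1  1  1  2  2  2  0  0  0  0  1
The P-positions (g = 0) in 0..15 are 0, 1, 2, 3, 11, 12, 13, 14.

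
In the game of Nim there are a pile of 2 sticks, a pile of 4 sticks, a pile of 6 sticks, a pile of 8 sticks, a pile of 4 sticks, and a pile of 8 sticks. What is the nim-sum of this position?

4

Write each in binary and XOR column by column:
  0010  (2)
  0100  (4)
  0110  (6)
  1000  (8)
  0100  (4)
  1000  (8)
  ----
  0100  (4)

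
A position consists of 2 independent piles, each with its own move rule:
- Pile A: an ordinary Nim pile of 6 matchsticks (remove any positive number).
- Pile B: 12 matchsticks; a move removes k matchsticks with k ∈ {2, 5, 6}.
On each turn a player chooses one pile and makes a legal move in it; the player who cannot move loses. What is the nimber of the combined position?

6

Pile A is a plain Nim pile of size 6, so its Grundy value is 6.
Build the Grundy sequence for pile B with g(k) = mex{g(k−s) : s ∈ {2, 5, 6}, s ≤ k}:
g(0) = mex{} = 0
g(1) = mex{} = 0
g(2) = mex{0} = 1
g(3) = mex{0} = 1
g(4) = mex{1} = 0
g(5) = mex{0,1} = 2
g(6) = mex{0} = 1
g(7) = mex{0,1,2} = 3
g(8) = mex{1} = 0
g(9) = mex{0,1,3} = 2
g(10) = mex{0,2} = 1
g(11) = mex{1,2} = 0
g(12) = mex{1,3} = 0
So g(12) = 0.
By the Sprague-Grundy theorem, the Grundy value of a sum of independent games is the XOR of the component values.
Combined value = 6 XOR 0 = 6.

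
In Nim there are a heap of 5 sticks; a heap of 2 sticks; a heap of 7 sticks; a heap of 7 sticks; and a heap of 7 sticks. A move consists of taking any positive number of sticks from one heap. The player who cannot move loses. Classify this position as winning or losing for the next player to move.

Compute the nim-sum pairwise:
5 ^ 2 = 7
7 ^ 7 = 0
0 ^ 7 = 7
7 ^ 7 = 0
The nim-sum is 0, so this is a P-position: the player to move is in a losing position under optimal play.

Losing position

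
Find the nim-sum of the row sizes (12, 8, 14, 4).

Write each in binary and XOR column by column:
  1100  (12)
  1000  (8)
  1110  (14)
  0100  (4)
  ----
  1110  (14)

14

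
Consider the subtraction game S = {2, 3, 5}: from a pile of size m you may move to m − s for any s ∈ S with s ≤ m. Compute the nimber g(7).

Compute g(0), g(1), … for moves {2, 3, 5}:
g(0) = mex{} = 0
g(1) = mex{} = 0
g(2) = mex{0} = 1
g(3) = mex{0} = 1
g(4) = mex{0,1} = 2
g(5) = mex{0,1} = 2
g(6) = mex{0,1,2} = 3
g(7) = mex{1,2} = 0
So g(7) = 0.

0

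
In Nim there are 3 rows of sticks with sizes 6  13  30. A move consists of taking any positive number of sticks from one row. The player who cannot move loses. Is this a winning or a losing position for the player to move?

Winning position

Nim-sum: 6 XOR 13 XOR 30 = 21.
The nim-sum is 21 ≠ 0, so this is an N-position: the player to move can win.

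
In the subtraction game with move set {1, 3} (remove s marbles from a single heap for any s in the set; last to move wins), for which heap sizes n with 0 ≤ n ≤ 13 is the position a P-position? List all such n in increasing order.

0, 2, 4, 6, 8, 10, 12

Compute g(0), g(1), … for moves {1, 3}:
g(0) = mex{} = 0
g(1) = mex{0} = 1
g(2) = mex{1} = 0
g(3) = mex{0} = 1
g(4) = mex{1} = 0
g(5) = mex{0} = 1
g(6) = mex{1} = 0
g(7) = mex{0} = 1
g(8) = mex{1} = 0
g(9) = mex{0} = 1
g(10) = mex{1} = 0
g(11) = mex{0} = 1
g(12) = mex{1} = 0
g(13) = mex{0} = 1
The P-positions (g = 0) in 0..13 are 0, 2, 4, 6, 8, 10, 12.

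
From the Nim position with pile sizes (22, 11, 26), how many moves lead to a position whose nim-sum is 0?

1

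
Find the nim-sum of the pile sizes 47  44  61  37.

In binary:
  101111  (47)
  101100  (44)
  111101  (61)
  100101  (37)
  ------
  011011  (27)

27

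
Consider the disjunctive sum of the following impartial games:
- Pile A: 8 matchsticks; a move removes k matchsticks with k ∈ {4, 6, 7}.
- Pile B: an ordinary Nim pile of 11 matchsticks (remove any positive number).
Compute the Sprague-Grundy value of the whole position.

9

Grundy values for pile A (subtraction set {4, 6, 7}):
k:     0  1  2  3  4  5  6  7  8
g(k):  0  0  0  0  1  1  1  1  2
So g(8) = 2.
Pile B is a plain Nim pile of size 11, so its Grundy value is 11.
The value of a disjunctive sum is the nim-sum of the parts.
Combined value = 2 XOR 11 = 9.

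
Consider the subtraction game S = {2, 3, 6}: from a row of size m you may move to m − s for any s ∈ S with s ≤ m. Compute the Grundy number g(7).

Compute g(0), g(1), … for moves {2, 3, 6}:
k:     0  1  2  3  4  5  6  7
g(k):  0  0  1  1  2  0  3  1
So g(7) = 1.

1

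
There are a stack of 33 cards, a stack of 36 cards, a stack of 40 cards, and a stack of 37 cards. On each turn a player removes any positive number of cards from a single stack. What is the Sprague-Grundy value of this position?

In binary:
  100001  (33)
  100100  (36)
  101000  (40)
  100101  (37)
  ------
  001000  (8)

8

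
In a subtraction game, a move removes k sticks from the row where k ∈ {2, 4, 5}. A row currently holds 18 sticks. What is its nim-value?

Build the Grundy sequence with g(k) = mex{g(k−s) : s ∈ {2, 4, 5}, s ≤ k}:
k:     0  1  2  3  4  5  6  7  8  9 10 11 12 13 14 15 16 17 18
g(k):  0  0  1  1  2  2  3  0  0  1  1  2  2  3  0  0  1  1  2
So g(18) = 2.

2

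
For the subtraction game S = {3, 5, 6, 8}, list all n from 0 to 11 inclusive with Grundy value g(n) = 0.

Compute g(0), g(1), … for moves {3, 5, 6, 8}:
g(0) = mex{} = 0
g(1) = mex{} = 0
g(2) = mex{} = 0
g(3) = mex{0} = 1
g(4) = mex{0} = 1
g(5) = mex{0} = 1
g(6) = mex{0,1} = 2
g(7) = mex{0,1} = 2
g(8) = mex{0,1} = 2
g(9) = mex{0,1,2} = 3
g(10) = mex{0,1,2} = 3
g(11) = mex{1,2} = 0
The P-positions (g = 0) in 0..11 are 0, 1, 2, 11.

0, 1, 2, 11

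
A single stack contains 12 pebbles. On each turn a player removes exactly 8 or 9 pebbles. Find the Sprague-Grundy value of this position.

Build the Grundy sequence with g(k) = mex{g(k−s) : s ∈ {8, 9}, s ≤ k}:
k:     0  1  2  3  4  5  6  7  8  9 10 11 12
g(k):  0  0  0  0  0  0  0  0  1  1  1  1  1
So g(12) = 1.

1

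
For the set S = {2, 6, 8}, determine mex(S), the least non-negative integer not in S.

0 is not in the set, so the mex is 0.

0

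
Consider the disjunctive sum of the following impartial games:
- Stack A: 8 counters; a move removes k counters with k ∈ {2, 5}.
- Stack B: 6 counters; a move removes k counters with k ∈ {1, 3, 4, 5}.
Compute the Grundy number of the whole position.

2

Grundy values for stack A (subtraction set {2, 5}):
g(0) = mex{} = 0
g(1) = mex{} = 0
g(2) = mex{0} = 1
g(3) = mex{0} = 1
g(4) = mex{1} = 0
g(5) = mex{0,1} = 2
g(6) = mex{0} = 1
g(7) = mex{1,2} = 0
g(8) = mex{1} = 0
So g(8) = 0.
Grundy values for stack B (subtraction set {1, 3, 4, 5}):
g(0) = mex{} = 0
g(1) = mex{0} = 1
g(2) = mex{1} = 0
g(3) = mex{0} = 1
g(4) = mex{0,1} = 2
g(5) = mex{0,1,2} = 3
g(6) = mex{0,1,3} = 2
So g(6) = 2.
The value of a disjunctive sum is the nim-sum of the parts.
Combined value = 0 XOR 2 = 2.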